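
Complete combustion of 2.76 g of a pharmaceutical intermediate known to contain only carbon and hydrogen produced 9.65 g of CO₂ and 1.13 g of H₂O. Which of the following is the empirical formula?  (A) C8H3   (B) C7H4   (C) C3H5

mol C = 9.65 g CO₂ ÷ 44.009 g/mol = 0.2193 mol
mol H = 2 × 1.13 g H₂O ÷ 18.015 g/mol = 0.1255 mol
Divide by the smallest (0.1255 mol): C 1.748, H 1.000
Multiplying each by 4 gives whole numbers: C 6.99, H 4.00

(B) C7H4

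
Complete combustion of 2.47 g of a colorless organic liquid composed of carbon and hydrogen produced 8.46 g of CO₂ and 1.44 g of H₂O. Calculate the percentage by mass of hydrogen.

mol C = 8.46 g CO₂ ÷ 44.009 g/mol = 0.1922 mol
mol H = 2 × 1.44 g H₂O ÷ 18.015 g/mol = 0.1599 mol
mass % H = 0.1611 g ÷ 2.47 g × 100%

6.5%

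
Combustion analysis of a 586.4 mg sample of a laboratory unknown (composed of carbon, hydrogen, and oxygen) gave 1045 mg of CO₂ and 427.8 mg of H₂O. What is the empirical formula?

mol C = 1.045 g CO₂ ÷ 44.009 g/mol = 0.023745 mol
mol H = 2 × 0.4278 g H₂O ÷ 18.015 g/mol = 0.047494 mol
mass O = 0.5864 − (0.28520 + 0.047874) = 0.25332 g → mol O = 0.25332 ÷ 15.999 = 0.015834 mol
Divide by the smallest (0.015834 mol): C 1.500, H 3.000, O 1.000
Multiplying each by 2 gives whole numbers: C 3.00, H 6.00, O 2.00

C3H6O2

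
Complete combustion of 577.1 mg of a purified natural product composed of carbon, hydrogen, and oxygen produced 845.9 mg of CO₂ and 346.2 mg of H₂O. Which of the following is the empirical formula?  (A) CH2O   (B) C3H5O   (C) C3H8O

(A) CH2O

mol C = 0.8459 g CO₂ ÷ 44.009 g/mol = 0.019221 mol
mol H = 2 × 0.3462 g H₂O ÷ 18.015 g/mol = 0.038435 mol
mass O = 0.5771 − (0.23086 + 0.038742) = 0.30749 g → mol O = 0.30749 ÷ 15.999 = 0.019220 mol
Divide by the smallest (0.019220 mol): C 1.000, H 2.000, O 1.000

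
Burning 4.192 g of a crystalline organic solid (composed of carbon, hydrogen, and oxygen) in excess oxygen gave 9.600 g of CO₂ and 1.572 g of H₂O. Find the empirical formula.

mol C = 9.600 g CO₂ ÷ 44.009 g/mol = 0.21814 mol
mol H = 2 × 1.572 g H₂O ÷ 18.015 g/mol = 0.17452 mol
mass O = 4.192 − (2.6200 + 0.17592) = 1.3960 g → mol O = 1.3960 ÷ 15.999 = 0.087258 mol
Divide by the smallest (0.087258 mol): C 2.500, H 2.000, O 1.000
Multiplying each by 2 gives whole numbers: C 5.00, H 4.00, O 2.00

C5H4O2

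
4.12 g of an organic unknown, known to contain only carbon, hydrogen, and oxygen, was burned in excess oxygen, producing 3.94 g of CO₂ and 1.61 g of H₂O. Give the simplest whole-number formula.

CH2O2

mol C = 3.94 g CO₂ ÷ 44.009 g/mol = 0.08953 mol
mol H = 2 × 1.61 g H₂O ÷ 18.015 g/mol = 0.1787 mol
mass O = 4.12 − (1.075 + 0.1802) = 2.865 g → mol O = 2.865 ÷ 15.999 = 0.1790 mol
Divide by the smallest (0.08953 mol): C 1.000, H 1.996, O 2.000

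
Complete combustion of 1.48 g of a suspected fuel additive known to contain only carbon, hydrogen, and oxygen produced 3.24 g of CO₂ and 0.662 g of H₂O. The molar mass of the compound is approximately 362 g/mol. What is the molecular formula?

C18H18O8

mol C = 3.24 g CO₂ ÷ 44.009 g/mol = 0.07362 mol
mol H = 2 × 0.662 g H₂O ÷ 18.015 g/mol = 0.07349 mol
mass O = 1.48 − (0.8843 + 0.07408) = 0.5217 g → mol O = 0.5217 ÷ 15.999 = 0.03261 mol
Divide by the smallest (0.03261 mol): C 2.258, H 2.254, O 1.000
Multiplying each by 4 gives whole numbers: C 9.03, H 9.02, O 4.00
Empirical formula: C9H9O4
Empirical-formula mass = 181.17 g/mol; 362 ÷ 181.17 ≈ 2, so the molecular formula is C18H18O8.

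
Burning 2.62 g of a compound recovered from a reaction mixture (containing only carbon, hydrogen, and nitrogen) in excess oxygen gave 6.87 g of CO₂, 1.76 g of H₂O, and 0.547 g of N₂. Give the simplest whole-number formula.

C4H5N

mol C = 6.87 g CO₂ ÷ 44.009 g/mol = 0.1561 mol
mol H = 2 × 1.76 g H₂O ÷ 18.015 g/mol = 0.1954 mol
mol N = 2 × 0.547 g N₂ ÷ 28.014 g/mol = 0.03905 mol
Divide by the smallest (0.03905 mol): C 3.997, H 5.003, N 1.000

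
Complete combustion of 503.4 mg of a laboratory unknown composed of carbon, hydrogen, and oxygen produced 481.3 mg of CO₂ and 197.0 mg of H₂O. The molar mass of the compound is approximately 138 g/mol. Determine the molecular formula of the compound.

mol C = 0.4813 g CO₂ ÷ 44.009 g/mol = 0.010936 mol
mol H = 2 × 0.1970 g H₂O ÷ 18.015 g/mol = 0.021871 mol
mass O = 0.5034 − (0.13136 + 0.022046) = 0.35000 g → mol O = 0.35000 ÷ 15.999 = 0.021876 mol
Divide by the smallest (0.010936 mol): C 1.000, H 2.000, O 2.000
Empirical formula: CH2O2
Empirical-formula mass = 46.02 g/mol; 138 ÷ 46.02 ≈ 3, so the molecular formula is C3H6O6.

C3H6O6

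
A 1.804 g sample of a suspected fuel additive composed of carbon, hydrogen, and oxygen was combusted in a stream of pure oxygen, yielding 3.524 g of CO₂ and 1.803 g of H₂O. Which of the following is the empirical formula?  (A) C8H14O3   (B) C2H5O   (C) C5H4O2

(B) C2H5O

mol C = 3.524 g CO₂ ÷ 44.009 g/mol = 0.080075 mol
mol H = 2 × 1.803 g H₂O ÷ 18.015 g/mol = 0.20017 mol
mass O = 1.804 − (0.96178 + 0.20177) = 0.64046 g → mol O = 0.64046 ÷ 15.999 = 0.040031 mol
Divide by the smallest (0.040031 mol): C 2.000, H 5.000, O 1.000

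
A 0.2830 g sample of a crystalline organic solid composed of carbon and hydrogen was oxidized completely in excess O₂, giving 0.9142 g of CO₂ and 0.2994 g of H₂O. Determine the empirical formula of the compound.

C5H8

mol C = 0.9142 g CO₂ ÷ 44.009 g/mol = 0.020773 mol
mol H = 2 × 0.2994 g H₂O ÷ 18.015 g/mol = 0.033239 mol
Divide by the smallest (0.020773 mol): C 1.000, H 1.600
Multiplying each by 5 gives whole numbers: C 5.00, H 8.00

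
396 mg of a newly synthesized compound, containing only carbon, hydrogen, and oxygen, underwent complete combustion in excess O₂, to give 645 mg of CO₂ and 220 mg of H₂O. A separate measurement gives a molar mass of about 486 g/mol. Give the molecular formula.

C18H30O15

mol C = 0.645 g CO₂ ÷ 44.009 g/mol = 0.01466 mol
mol H = 2 × 0.220 g H₂O ÷ 18.015 g/mol = 0.02442 mol
mass O = 0.396 − (0.1760 + 0.02462) = 0.1953 g → mol O = 0.1953 ÷ 15.999 = 0.01221 mol
Divide by the smallest (0.01221 mol): C 1.200, H 2.000, O 1.000
Multiplying each by 5 gives whole numbers: C 6.00, H 10.00, O 5.00
Empirical formula: C6H10O5
Empirical-formula mass = 162.14 g/mol; 486 ÷ 162.14 ≈ 3, so the molecular formula is C18H30O15.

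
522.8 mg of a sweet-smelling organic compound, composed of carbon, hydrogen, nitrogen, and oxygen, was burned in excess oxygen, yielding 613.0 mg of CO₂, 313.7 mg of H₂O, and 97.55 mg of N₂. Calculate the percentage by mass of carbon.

mol C = 0.6130 g CO₂ ÷ 44.009 g/mol = 0.013929 mol
mol H = 2 × 0.3137 g H₂O ÷ 18.015 g/mol = 0.034827 mol
mol N = 2 × 0.09755 g N₂ ÷ 28.014 g/mol = 0.0069644 mol
mass O = 0.5228 − (0.16730 + 0.035105 + 0.097550) = 0.22284 g → mol O = 0.22284 ÷ 15.999 = 0.013929 mol
mass % C = 0.16730 g ÷ 0.5228 g × 100%

32.00%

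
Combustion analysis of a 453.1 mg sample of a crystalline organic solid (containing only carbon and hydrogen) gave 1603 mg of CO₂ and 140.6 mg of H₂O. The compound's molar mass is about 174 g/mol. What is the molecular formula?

C14H6

mol C = 1.603 g CO₂ ÷ 44.009 g/mol = 0.036424 mol
mol H = 2 × 0.1406 g H₂O ÷ 18.015 g/mol = 0.015609 mol
Divide by the smallest (0.015609 mol): C 2.334, H 1.000
Multiplying each by 3 gives whole numbers: C 7.00, H 3.00
Empirical formula: C7H3
Empirical-formula mass = 87.10 g/mol; 174 ÷ 87.10 ≈ 2, so the molecular formula is C14H6.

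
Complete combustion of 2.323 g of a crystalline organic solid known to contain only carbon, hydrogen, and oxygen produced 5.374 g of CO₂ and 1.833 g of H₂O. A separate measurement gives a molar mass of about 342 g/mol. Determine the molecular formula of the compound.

C18H30O6

mol C = 5.374 g CO₂ ÷ 44.009 g/mol = 0.12211 mol
mol H = 2 × 1.833 g H₂O ÷ 18.015 g/mol = 0.20350 mol
mass O = 2.323 − (1.4667 + 0.20513) = 0.65120 g → mol O = 0.65120 ÷ 15.999 = 0.040702 mol
Divide by the smallest (0.040702 mol): C 3.000, H 5.000, O 1.000
Empirical formula: C3H5O
Empirical-formula mass = 57.07 g/mol; 342 ÷ 57.07 ≈ 6, so the molecular formula is C18H30O6.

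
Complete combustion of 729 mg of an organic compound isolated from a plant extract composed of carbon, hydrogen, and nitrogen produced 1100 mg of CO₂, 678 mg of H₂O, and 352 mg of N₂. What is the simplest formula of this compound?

CH3N

mol C = 1.10 g CO₂ ÷ 44.009 g/mol = 0.02499 mol
mol H = 2 × 0.678 g H₂O ÷ 18.015 g/mol = 0.07527 mol
mol N = 2 × 0.352 g N₂ ÷ 28.014 g/mol = 0.02513 mol
Divide by the smallest (0.02499 mol): C 1.000, H 3.011, N 1.005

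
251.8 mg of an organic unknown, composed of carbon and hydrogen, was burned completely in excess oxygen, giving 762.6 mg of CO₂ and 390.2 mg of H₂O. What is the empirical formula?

mol C = 0.7626 g CO₂ ÷ 44.009 g/mol = 0.017328 mol
mol H = 2 × 0.3902 g H₂O ÷ 18.015 g/mol = 0.043319 mol
Divide by the smallest (0.017328 mol): C 1.000, H 2.500
Multiplying each by 2 gives whole numbers: C 2.00, H 5.00

C2H5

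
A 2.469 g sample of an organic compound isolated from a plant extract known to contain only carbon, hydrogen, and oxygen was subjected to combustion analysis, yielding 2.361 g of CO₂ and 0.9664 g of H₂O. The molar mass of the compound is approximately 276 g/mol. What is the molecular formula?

C6H12O12

mol C = 2.361 g CO₂ ÷ 44.009 g/mol = 0.053648 mol
mol H = 2 × 0.9664 g H₂O ÷ 18.015 g/mol = 0.10729 mol
mass O = 2.469 − (0.64437 + 0.10815) = 1.7165 g → mol O = 1.7165 ÷ 15.999 = 0.10729 mol
Divide by the smallest (0.053648 mol): C 1.000, H 2.000, O 2.000
Empirical formula: CH2O2
Empirical-formula mass = 46.02 g/mol; 276 ÷ 46.02 ≈ 6, so the molecular formula is C6H12O12.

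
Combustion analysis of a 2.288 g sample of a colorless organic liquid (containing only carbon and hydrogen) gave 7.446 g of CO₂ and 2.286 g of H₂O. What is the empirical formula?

mol C = 7.446 g CO₂ ÷ 44.009 g/mol = 0.16919 mol
mol H = 2 × 2.286 g H₂O ÷ 18.015 g/mol = 0.25379 mol
Divide by the smallest (0.16919 mol): C 1.000, H 1.500
Multiplying each by 2 gives whole numbers: C 2.00, H 3.00

C2H3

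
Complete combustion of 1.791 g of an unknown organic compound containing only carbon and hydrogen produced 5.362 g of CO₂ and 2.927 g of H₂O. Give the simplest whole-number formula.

C3H8

mol C = 5.362 g CO₂ ÷ 44.009 g/mol = 0.12184 mol
mol H = 2 × 2.927 g H₂O ÷ 18.015 g/mol = 0.32495 mol
Divide by the smallest (0.12184 mol): C 1.000, H 2.667
Multiplying each by 3 gives whole numbers: C 3.00, H 8.00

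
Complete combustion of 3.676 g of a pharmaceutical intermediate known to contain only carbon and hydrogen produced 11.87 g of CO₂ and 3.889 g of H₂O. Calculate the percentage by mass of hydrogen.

11.84%

mol C = 11.87 g CO₂ ÷ 44.009 g/mol = 0.26972 mol
mol H = 2 × 3.889 g H₂O ÷ 18.015 g/mol = 0.43175 mol
mass % H = 0.43521 g ÷ 3.676 g × 100%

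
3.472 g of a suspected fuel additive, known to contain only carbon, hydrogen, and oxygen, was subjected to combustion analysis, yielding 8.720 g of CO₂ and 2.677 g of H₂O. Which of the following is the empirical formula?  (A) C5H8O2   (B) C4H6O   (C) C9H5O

(B) C4H6O

mol C = 8.720 g CO₂ ÷ 44.009 g/mol = 0.19814 mol
mol H = 2 × 2.677 g H₂O ÷ 18.015 g/mol = 0.29720 mol
mass O = 3.472 − (2.3799 + 0.29957) = 0.79255 g → mol O = 0.79255 ÷ 15.999 = 0.049538 mol
Divide by the smallest (0.049538 mol): C 4.000, H 5.999, O 1.000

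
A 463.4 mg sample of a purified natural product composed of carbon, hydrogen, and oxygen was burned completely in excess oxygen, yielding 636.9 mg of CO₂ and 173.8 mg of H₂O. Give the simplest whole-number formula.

C6H8O7

mol C = 0.6369 g CO₂ ÷ 44.009 g/mol = 0.014472 mol
mol H = 2 × 0.1738 g H₂O ÷ 18.015 g/mol = 0.019295 mol
mass O = 0.4634 − (0.17382 + 0.019449) = 0.27013 g → mol O = 0.27013 ÷ 15.999 = 0.016884 mol
Divide by the smallest (0.014472 mol): C 1.000, H 1.333, O 1.167
Multiplying each by 6 gives whole numbers: C 6.00, H 8.00, O 7.00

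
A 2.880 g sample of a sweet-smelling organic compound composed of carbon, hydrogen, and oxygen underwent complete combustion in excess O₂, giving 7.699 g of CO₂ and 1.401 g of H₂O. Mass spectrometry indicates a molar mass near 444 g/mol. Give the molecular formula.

mol C = 7.699 g CO₂ ÷ 44.009 g/mol = 0.17494 mol
mol H = 2 × 1.401 g H₂O ÷ 18.015 g/mol = 0.15554 mol
mass O = 2.880 − (2.1012 + 0.15678) = 0.62200 g → mol O = 0.62200 ÷ 15.999 = 0.038877 mol
Divide by the smallest (0.038877 mol): C 4.500, H 4.001, O 1.000
Multiplying each by 2 gives whole numbers: C 9.00, H 8.00, O 2.00
Empirical formula: C9H8O2
Empirical-formula mass = 148.16 g/mol; 444 ÷ 148.16 ≈ 3, so the molecular formula is C27H24O6.

C27H24O6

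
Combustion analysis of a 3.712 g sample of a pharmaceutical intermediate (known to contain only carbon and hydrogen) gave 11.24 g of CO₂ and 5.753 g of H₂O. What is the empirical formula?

mol C = 11.24 g CO₂ ÷ 44.009 g/mol = 0.25540 mol
mol H = 2 × 5.753 g H₂O ÷ 18.015 g/mol = 0.63869 mol
Divide by the smallest (0.25540 mol): C 1.000, H 2.501
Multiplying each by 2 gives whole numbers: C 2.00, H 5.00

C2H5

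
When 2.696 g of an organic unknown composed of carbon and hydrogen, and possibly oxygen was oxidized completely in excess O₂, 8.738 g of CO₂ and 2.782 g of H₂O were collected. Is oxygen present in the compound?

no

mol C = 8.738 g CO₂ ÷ 44.009 g/mol = 0.19855 mol
mol H = 2 × 2.782 g H₂O ÷ 18.015 g/mol = 0.30885 mol
C and H together account for 2.6961 g — essentially the entire 2.696 g sample — so the compound contains no oxygen.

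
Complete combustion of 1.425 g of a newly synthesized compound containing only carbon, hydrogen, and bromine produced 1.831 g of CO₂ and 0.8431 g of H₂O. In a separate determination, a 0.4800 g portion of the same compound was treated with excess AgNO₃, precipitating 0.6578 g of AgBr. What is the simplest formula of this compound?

mol C = 1.831 g CO₂ ÷ 44.009 g/mol = 0.041605 mol
mol H = 2 × 0.8431 g H₂O ÷ 18.015 g/mol = 0.093600 mol
From the AgBr data: mol Br per gram of compound = (0.6578 ÷ 187.772) ÷ 0.4800 = 0.0072983 mol/g, so in the 1.425 g combustion sample mol Br = 0.010400 mol
Divide by the smallest (0.010400 mol): C 4.000, H 9.000, Br 1.000

C4H9Br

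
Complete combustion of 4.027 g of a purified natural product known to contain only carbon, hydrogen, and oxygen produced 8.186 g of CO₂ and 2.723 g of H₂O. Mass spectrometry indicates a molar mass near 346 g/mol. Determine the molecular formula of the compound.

C16H26O8

mol C = 8.186 g CO₂ ÷ 44.009 g/mol = 0.18601 mol
mol H = 2 × 2.723 g H₂O ÷ 18.015 g/mol = 0.30230 mol
mass O = 4.027 − (2.2341 + 0.30472) = 1.4881 g → mol O = 1.4881 ÷ 15.999 = 0.093015 mol
Divide by the smallest (0.093015 mol): C 2.000, H 3.250, O 1.000
Multiplying each by 4 gives whole numbers: C 8.00, H 13.00, O 4.00
Empirical formula: C8H13O4
Empirical-formula mass = 173.19 g/mol; 346 ÷ 173.19 ≈ 2, so the molecular formula is C16H26O8.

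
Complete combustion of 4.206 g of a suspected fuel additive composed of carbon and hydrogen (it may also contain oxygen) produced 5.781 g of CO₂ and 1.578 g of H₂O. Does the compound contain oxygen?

yes

mol C = 5.781 g CO₂ ÷ 44.009 g/mol = 0.13136 mol
mol H = 2 × 1.578 g H₂O ÷ 18.015 g/mol = 0.17519 mol
C and H account for only 1.7543 g of the 4.206 g sample; the remaining 2.4517 g must be oxygen.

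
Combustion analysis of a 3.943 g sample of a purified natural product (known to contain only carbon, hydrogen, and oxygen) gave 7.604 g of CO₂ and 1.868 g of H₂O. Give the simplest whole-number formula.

C5H6O3

mol C = 7.604 g CO₂ ÷ 44.009 g/mol = 0.17278 mol
mol H = 2 × 1.868 g H₂O ÷ 18.015 g/mol = 0.20738 mol
mass O = 3.943 − (2.0753 + 0.20904) = 1.6587 g → mol O = 1.6587 ÷ 15.999 = 0.10367 mol
Divide by the smallest (0.10367 mol): C 1.667, H 2.000, O 1.000
Multiplying each by 3 gives whole numbers: C 5.00, H 6.00, O 3.00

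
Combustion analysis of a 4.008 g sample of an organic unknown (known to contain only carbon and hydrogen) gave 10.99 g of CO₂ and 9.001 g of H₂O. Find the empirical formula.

mol C = 10.99 g CO₂ ÷ 44.009 g/mol = 0.24972 mol
mol H = 2 × 9.001 g H₂O ÷ 18.015 g/mol = 0.99928 mol
Divide by the smallest (0.24972 mol): C 1.000, H 4.002

CH4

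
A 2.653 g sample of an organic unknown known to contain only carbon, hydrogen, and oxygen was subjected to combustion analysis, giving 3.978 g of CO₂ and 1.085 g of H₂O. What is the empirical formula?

mol C = 3.978 g CO₂ ÷ 44.009 g/mol = 0.090391 mol
mol H = 2 × 1.085 g H₂O ÷ 18.015 g/mol = 0.12046 mol
mass O = 2.653 − (1.0857 + 0.12142) = 1.4459 g → mol O = 1.4459 ÷ 15.999 = 0.090374 mol
Divide by the smallest (0.090374 mol): C 1.000, H 1.333, O 1.000
Multiplying each by 3 gives whole numbers: C 3.00, H 4.00, O 3.00

C3H4O3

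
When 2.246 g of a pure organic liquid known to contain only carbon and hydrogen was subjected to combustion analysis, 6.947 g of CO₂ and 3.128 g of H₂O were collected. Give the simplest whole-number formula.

C5H11

mol C = 6.947 g CO₂ ÷ 44.009 g/mol = 0.15785 mol
mol H = 2 × 3.128 g H₂O ÷ 18.015 g/mol = 0.34727 mol
Divide by the smallest (0.15785 mol): C 1.000, H 2.200
Multiplying each by 5 gives whole numbers: C 5.00, H 11.00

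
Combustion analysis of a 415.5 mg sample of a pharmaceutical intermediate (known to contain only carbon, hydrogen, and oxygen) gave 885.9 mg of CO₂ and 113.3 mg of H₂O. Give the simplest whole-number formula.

mol C = 0.8859 g CO₂ ÷ 44.009 g/mol = 0.020130 mol
mol H = 2 × 0.1133 g H₂O ÷ 18.015 g/mol = 0.012578 mol
mass O = 0.4155 − (0.24178 + 0.012679) = 0.16104 g → mol O = 0.16104 ÷ 15.999 = 0.010066 mol
Divide by the smallest (0.010066 mol): C 2.000, H 1.250, O 1.000
Multiplying each by 4 gives whole numbers: C 8.00, H 5.00, O 4.00

C8H5O4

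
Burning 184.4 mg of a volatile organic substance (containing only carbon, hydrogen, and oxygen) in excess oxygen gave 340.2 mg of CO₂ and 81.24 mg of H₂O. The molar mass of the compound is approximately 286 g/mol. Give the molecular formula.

C12H14O8

mol C = 0.3402 g CO₂ ÷ 44.009 g/mol = 0.0077302 mol
mol H = 2 × 0.08124 g H₂O ÷ 18.015 g/mol = 0.0090192 mol
mass O = 0.1844 − (0.092848 + 0.0090913) = 0.082461 g → mol O = 0.082461 ÷ 15.999 = 0.0051541 mol
Divide by the smallest (0.0051541 mol): C 1.500, H 1.750, O 1.000
Multiplying each by 4 gives whole numbers: C 6.00, H 7.00, O 4.00
Empirical formula: C6H7O4
Empirical-formula mass = 143.12 g/mol; 286 ÷ 143.12 ≈ 2, so the molecular formula is C12H14O8.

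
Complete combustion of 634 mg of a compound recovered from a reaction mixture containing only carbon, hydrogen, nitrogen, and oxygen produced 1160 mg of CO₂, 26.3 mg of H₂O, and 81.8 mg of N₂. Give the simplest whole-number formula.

mol C = 1.16 g CO₂ ÷ 44.009 g/mol = 0.02636 mol
mol H = 2 × 0.0263 g H₂O ÷ 18.015 g/mol = 0.002920 mol
mol N = 2 × 0.0818 g N₂ ÷ 28.014 g/mol = 0.005840 mol
mass O = 0.634 − (0.3166 + 0.002943 + 0.08180) = 0.2327 g → mol O = 0.2327 ÷ 15.999 = 0.01454 mol
Divide by the smallest (0.002920 mol): C 9.027, H 1.000, N 2.000, O 4.981

C9HN2O5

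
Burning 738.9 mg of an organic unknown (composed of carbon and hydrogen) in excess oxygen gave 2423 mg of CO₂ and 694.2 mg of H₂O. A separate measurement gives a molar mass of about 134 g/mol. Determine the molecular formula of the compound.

C10H14

mol C = 2.423 g CO₂ ÷ 44.009 g/mol = 0.055057 mol
mol H = 2 × 0.6942 g H₂O ÷ 18.015 g/mol = 0.077069 mol
Divide by the smallest (0.055057 mol): C 1.000, H 1.400
Multiplying each by 5 gives whole numbers: C 5.00, H 7.00
Empirical formula: C5H7
Empirical-formula mass = 67.11 g/mol; 134 ÷ 67.11 ≈ 2, so the molecular formula is C10H14.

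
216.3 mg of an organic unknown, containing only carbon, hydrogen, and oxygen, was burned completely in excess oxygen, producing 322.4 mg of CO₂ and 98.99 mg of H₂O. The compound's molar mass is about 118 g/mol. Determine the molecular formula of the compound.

mol C = 0.3224 g CO₂ ÷ 44.009 g/mol = 0.0073258 mol
mol H = 2 × 0.09899 g H₂O ÷ 18.015 g/mol = 0.010990 mol
mass O = 0.2163 − (0.087990 + 0.011078) = 0.11723 g → mol O = 0.11723 ÷ 15.999 = 0.0073275 mol
Divide by the smallest (0.0073258 mol): C 1.000, H 1.500, O 1.000
Multiplying each by 2 gives whole numbers: C 2.00, H 3.00, O 2.00
Empirical formula: C2H3O2
Empirical-formula mass = 59.04 g/mol; 118 ÷ 59.04 ≈ 2, so the molecular formula is C4H6O4.

C4H6O4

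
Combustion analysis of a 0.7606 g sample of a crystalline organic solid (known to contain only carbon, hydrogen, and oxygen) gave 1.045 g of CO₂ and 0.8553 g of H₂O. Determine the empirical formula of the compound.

CH4O

mol C = 1.045 g CO₂ ÷ 44.009 g/mol = 0.023745 mol
mol H = 2 × 0.8553 g H₂O ÷ 18.015 g/mol = 0.094954 mol
mass O = 0.7606 − (0.28520 + 0.095714) = 0.37968 g → mol O = 0.37968 ÷ 15.999 = 0.023732 mol
Divide by the smallest (0.023732 mol): C 1.001, H 4.001, O 1.000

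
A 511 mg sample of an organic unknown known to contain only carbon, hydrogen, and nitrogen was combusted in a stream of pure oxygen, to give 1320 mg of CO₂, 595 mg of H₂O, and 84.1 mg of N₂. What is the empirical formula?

C5H11N

mol C = 1.32 g CO₂ ÷ 44.009 g/mol = 0.02999 mol
mol H = 2 × 0.595 g H₂O ÷ 18.015 g/mol = 0.06606 mol
mol N = 2 × 0.0841 g N₂ ÷ 28.014 g/mol = 0.006004 mol
Divide by the smallest (0.006004 mol): C 4.996, H 11.002, N 1.000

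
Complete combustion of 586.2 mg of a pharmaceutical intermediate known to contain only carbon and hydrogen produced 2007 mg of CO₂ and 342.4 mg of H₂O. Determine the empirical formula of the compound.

C6H5

mol C = 2.007 g CO₂ ÷ 44.009 g/mol = 0.045604 mol
mol H = 2 × 0.3424 g H₂O ÷ 18.015 g/mol = 0.038013 mol
Divide by the smallest (0.038013 mol): C 1.200, H 1.000
Multiplying each by 5 gives whole numbers: C 6.00, H 5.00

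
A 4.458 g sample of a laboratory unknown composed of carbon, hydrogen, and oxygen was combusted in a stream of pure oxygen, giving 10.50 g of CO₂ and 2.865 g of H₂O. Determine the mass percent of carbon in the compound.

64.28%

mol C = 10.50 g CO₂ ÷ 44.009 g/mol = 0.23859 mol
mol H = 2 × 2.865 g H₂O ÷ 18.015 g/mol = 0.31807 mol
mass O = 4.458 − (2.8657 + 0.32061) = 1.2717 g → mol O = 1.2717 ÷ 15.999 = 0.079487 mol
mass % C = 2.8657 g ÷ 4.458 g × 100%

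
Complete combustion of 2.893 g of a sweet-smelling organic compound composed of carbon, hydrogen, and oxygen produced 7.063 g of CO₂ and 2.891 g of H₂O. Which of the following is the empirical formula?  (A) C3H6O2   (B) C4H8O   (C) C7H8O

mol C = 7.063 g CO₂ ÷ 44.009 g/mol = 0.16049 mol
mol H = 2 × 2.891 g H₂O ÷ 18.015 g/mol = 0.32095 mol
mass O = 2.893 − (1.9276 + 0.32352) = 0.64183 g → mol O = 0.64183 ÷ 15.999 = 0.040117 mol
Divide by the smallest (0.040117 mol): C 4.001, H 8.000, O 1.000

(B) C4H8O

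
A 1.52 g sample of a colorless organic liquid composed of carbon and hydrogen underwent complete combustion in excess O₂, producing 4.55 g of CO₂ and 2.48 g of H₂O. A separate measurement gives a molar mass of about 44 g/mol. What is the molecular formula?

mol C = 4.55 g CO₂ ÷ 44.009 g/mol = 0.1034 mol
mol H = 2 × 2.48 g H₂O ÷ 18.015 g/mol = 0.2753 mol
Divide by the smallest (0.1034 mol): C 1.000, H 2.663
Multiplying each by 3 gives whole numbers: C 3.00, H 7.99
Empirical formula: C3H8
Empirical-formula mass = 44.10 g/mol; 44 ÷ 44.10 ≈ 1, so the molecular formula is C3H8.

C3H8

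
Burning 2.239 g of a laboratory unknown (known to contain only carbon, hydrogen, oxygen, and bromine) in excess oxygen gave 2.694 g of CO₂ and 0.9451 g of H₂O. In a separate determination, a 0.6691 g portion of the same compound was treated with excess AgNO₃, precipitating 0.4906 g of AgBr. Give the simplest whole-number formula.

mol C = 2.694 g CO₂ ÷ 44.009 g/mol = 0.061215 mol
mol H = 2 × 0.9451 g H₂O ÷ 18.015 g/mol = 0.10492 mol
From the AgBr data: mol Br per gram of compound = (0.4906 ÷ 187.772) ÷ 0.6691 = 0.0039049 mol/g, so in the 2.239 g combustion sample mol Br = 0.0087430 mol
mass O = 2.239 − (0.73525 + 0.10576 + 0.69860) = 0.69939 g → mol O = 0.69939 ÷ 15.999 = 0.043714 mol
Divide by the smallest (0.0087430 mol): C 7.002, H 12.001, Br 1.000, O 5.000

C7H12BrO5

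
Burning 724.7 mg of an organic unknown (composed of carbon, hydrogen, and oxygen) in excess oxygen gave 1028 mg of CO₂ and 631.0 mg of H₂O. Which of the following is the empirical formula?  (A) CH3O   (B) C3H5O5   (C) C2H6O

(A) CH3O

mol C = 1.028 g CO₂ ÷ 44.009 g/mol = 0.023359 mol
mol H = 2 × 0.6310 g H₂O ÷ 18.015 g/mol = 0.070053 mol
mass O = 0.7247 − (0.28056 + 0.070613) = 0.37352 g → mol O = 0.37352 ÷ 15.999 = 0.023347 mol
Divide by the smallest (0.023347 mol): C 1.001, H 3.001, O 1.000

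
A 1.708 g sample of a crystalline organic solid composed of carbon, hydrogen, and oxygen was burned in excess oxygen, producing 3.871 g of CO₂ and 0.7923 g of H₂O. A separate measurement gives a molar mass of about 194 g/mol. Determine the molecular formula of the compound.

mol C = 3.871 g CO₂ ÷ 44.009 g/mol = 0.087959 mol
mol H = 2 × 0.7923 g H₂O ÷ 18.015 g/mol = 0.087960 mol
mass O = 1.708 − (1.0565 + 0.088664) = 0.56286 g → mol O = 0.56286 ÷ 15.999 = 0.035181 mol
Divide by the smallest (0.035181 mol): C 2.500, H 2.500, O 1.000
Multiplying each by 2 gives whole numbers: C 5.00, H 5.00, O 2.00
Empirical formula: C5H5O2
Empirical-formula mass = 97.09 g/mol; 194 ÷ 97.09 ≈ 2, so the molecular formula is C10H10O4.

C10H10O4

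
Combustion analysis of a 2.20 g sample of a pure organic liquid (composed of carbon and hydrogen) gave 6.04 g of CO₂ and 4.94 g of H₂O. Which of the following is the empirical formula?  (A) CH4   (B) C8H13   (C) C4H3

(A) CH4

mol C = 6.04 g CO₂ ÷ 44.009 g/mol = 0.1372 mol
mol H = 2 × 4.94 g H₂O ÷ 18.015 g/mol = 0.5484 mol
Divide by the smallest (0.1372 mol): C 1.000, H 3.996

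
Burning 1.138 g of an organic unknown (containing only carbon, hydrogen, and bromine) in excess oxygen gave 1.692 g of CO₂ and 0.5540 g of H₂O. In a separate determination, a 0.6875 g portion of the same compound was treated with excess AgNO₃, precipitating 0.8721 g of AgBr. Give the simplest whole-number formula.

mol C = 1.692 g CO₂ ÷ 44.009 g/mol = 0.038447 mol
mol H = 2 × 0.5540 g H₂O ÷ 18.015 g/mol = 0.061504 mol
From the AgBr data: mol Br per gram of compound = (0.8721 ÷ 187.772) ÷ 0.6875 = 0.0067556 mol/g, so in the 1.138 g combustion sample mol Br = 0.0076879 mol
Divide by the smallest (0.0076879 mol): C 5.001, H 8.000, Br 1.000

C5H8Br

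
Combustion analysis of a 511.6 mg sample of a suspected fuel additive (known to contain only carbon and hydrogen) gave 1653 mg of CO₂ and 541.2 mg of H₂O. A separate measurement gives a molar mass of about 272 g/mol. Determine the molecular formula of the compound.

C20H32

mol C = 1.653 g CO₂ ÷ 44.009 g/mol = 0.037560 mol
mol H = 2 × 0.5412 g H₂O ÷ 18.015 g/mol = 0.060083 mol
Divide by the smallest (0.037560 mol): C 1.000, H 1.600
Multiplying each by 5 gives whole numbers: C 5.00, H 8.00
Empirical formula: C5H8
Empirical-formula mass = 68.12 g/mol; 272 ÷ 68.12 ≈ 4, so the molecular formula is C20H32.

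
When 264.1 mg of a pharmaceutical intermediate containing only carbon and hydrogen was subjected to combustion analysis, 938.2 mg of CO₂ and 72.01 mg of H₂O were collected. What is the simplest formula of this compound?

mol C = 0.9382 g CO₂ ÷ 44.009 g/mol = 0.021318 mol
mol H = 2 × 0.07201 g H₂O ÷ 18.015 g/mol = 0.0079944 mol
Divide by the smallest (0.0079944 mol): C 2.667, H 1.000
Multiplying each by 3 gives whole numbers: C 8.00, H 3.00

C8H3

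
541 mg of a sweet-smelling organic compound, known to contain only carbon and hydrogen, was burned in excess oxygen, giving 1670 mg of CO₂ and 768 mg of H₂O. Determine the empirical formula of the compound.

C4H9

mol C = 1.67 g CO₂ ÷ 44.009 g/mol = 0.03795 mol
mol H = 2 × 0.768 g H₂O ÷ 18.015 g/mol = 0.08526 mol
Divide by the smallest (0.03795 mol): C 1.000, H 2.247
Multiplying each by 4 gives whole numbers: C 4.00, H 8.99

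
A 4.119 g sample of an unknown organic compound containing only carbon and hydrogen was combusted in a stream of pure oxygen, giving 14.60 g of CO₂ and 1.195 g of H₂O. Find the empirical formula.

mol C = 14.60 g CO₂ ÷ 44.009 g/mol = 0.33175 mol
mol H = 2 × 1.195 g H₂O ÷ 18.015 g/mol = 0.13267 mol
Divide by the smallest (0.13267 mol): C 2.501, H 1.000
Multiplying each by 2 gives whole numbers: C 5.00, H 2.00

C5H2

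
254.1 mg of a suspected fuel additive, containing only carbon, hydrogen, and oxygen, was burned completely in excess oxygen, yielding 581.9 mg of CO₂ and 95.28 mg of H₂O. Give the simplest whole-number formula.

mol C = 0.5819 g CO₂ ÷ 44.009 g/mol = 0.013222 mol
mol H = 2 × 0.09528 g H₂O ÷ 18.015 g/mol = 0.010578 mol
mass O = 0.2541 − (0.15881 + 0.010662) = 0.084625 g → mol O = 0.084625 ÷ 15.999 = 0.0052894 mol
Divide by the smallest (0.0052894 mol): C 2.500, H 2.000, O 1.000
Multiplying each by 2 gives whole numbers: C 5.00, H 4.00, O 2.00

C5H4O2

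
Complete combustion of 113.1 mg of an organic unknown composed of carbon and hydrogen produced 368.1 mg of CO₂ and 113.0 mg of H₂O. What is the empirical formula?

mol C = 0.3681 g CO₂ ÷ 44.009 g/mol = 0.0083642 mol
mol H = 2 × 0.1130 g H₂O ÷ 18.015 g/mol = 0.012545 mol
Divide by the smallest (0.0083642 mol): C 1.000, H 1.500
Multiplying each by 2 gives whole numbers: C 2.00, H 3.00

C2H3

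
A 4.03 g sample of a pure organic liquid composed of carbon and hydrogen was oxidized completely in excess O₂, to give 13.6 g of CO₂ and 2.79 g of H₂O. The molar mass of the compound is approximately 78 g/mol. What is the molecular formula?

mol C = 13.6 g CO₂ ÷ 44.009 g/mol = 0.3090 mol
mol H = 2 × 2.79 g H₂O ÷ 18.015 g/mol = 0.3097 mol
Divide by the smallest (0.3090 mol): C 1.000, H 1.002
Empirical formula: CH
Empirical-formula mass = 13.02 g/mol; 78 ÷ 13.02 ≈ 6, so the molecular formula is C6H6.

C6H6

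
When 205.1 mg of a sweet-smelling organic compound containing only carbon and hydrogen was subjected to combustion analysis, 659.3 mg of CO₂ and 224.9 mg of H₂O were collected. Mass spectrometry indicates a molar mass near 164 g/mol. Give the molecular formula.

C12H20

mol C = 0.6593 g CO₂ ÷ 44.009 g/mol = 0.014981 mol
mol H = 2 × 0.2249 g H₂O ÷ 18.015 g/mol = 0.024968 mol
Divide by the smallest (0.014981 mol): C 1.000, H 1.667
Multiplying each by 3 gives whole numbers: C 3.00, H 5.00
Empirical formula: C3H5
Empirical-formula mass = 41.07 g/mol; 164 ÷ 41.07 ≈ 4, so the molecular formula is C12H20.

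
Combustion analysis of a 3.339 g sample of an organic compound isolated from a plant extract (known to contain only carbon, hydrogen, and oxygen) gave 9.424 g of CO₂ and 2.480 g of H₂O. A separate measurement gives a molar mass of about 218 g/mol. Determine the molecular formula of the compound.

C14H18O2

mol C = 9.424 g CO₂ ÷ 44.009 g/mol = 0.21414 mol
mol H = 2 × 2.480 g H₂O ÷ 18.015 g/mol = 0.27533 mol
mass O = 3.339 − (2.5720 + 0.27753) = 0.48946 g → mol O = 0.48946 ÷ 15.999 = 0.030593 mol
Divide by the smallest (0.030593 mol): C 7.000, H 9.000, O 1.000
Empirical formula: C7H9O
Empirical-formula mass = 109.15 g/mol; 218 ÷ 109.15 ≈ 2, so the molecular formula is C14H18O2.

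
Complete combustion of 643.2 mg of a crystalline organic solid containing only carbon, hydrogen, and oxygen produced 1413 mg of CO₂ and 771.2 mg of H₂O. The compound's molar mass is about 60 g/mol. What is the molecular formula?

mol C = 1.413 g CO₂ ÷ 44.009 g/mol = 0.032107 mol
mol H = 2 × 0.7712 g H₂O ÷ 18.015 g/mol = 0.085618 mol
mass O = 0.6432 − (0.38564 + 0.086302) = 0.17126 g → mol O = 0.17126 ÷ 15.999 = 0.010704 mol
Divide by the smallest (0.010704 mol): C 2.999, H 7.998, O 1.000
Empirical formula: C3H8O
Empirical-formula mass = 60.10 g/mol; 60 ÷ 60.10 ≈ 1, so the molecular formula is C3H8O.

C3H8O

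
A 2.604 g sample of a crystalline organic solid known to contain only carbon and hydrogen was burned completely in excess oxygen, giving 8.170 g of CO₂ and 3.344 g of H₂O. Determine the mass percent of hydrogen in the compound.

14.37%

mol C = 8.170 g CO₂ ÷ 44.009 g/mol = 0.18564 mol
mol H = 2 × 3.344 g H₂O ÷ 18.015 g/mol = 0.37125 mol
mass % H = 0.37422 g ÷ 2.604 g × 100%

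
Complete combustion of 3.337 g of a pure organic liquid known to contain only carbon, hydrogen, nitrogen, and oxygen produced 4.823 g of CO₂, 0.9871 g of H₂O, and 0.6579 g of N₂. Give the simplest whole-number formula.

C7H7N3O5

mol C = 4.823 g CO₂ ÷ 44.009 g/mol = 0.10959 mol
mol H = 2 × 0.9871 g H₂O ÷ 18.015 g/mol = 0.10959 mol
mol N = 2 × 0.6579 g N₂ ÷ 28.014 g/mol = 0.046969 mol
mass O = 3.337 − (1.3163 + 0.11046 + 0.65790) = 1.2523 g → mol O = 1.2523 ÷ 15.999 = 0.078276 mol
Divide by the smallest (0.046969 mol): C 2.333, H 2.333, N 1.000, O 1.667
Multiplying each by 3 gives whole numbers: C 7.00, H 7.00, N 3.00, O 5.00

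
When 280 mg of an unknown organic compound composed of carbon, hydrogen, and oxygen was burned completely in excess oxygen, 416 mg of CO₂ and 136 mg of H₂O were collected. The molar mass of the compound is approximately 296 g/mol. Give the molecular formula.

C10H16O10

mol C = 0.416 g CO₂ ÷ 44.009 g/mol = 0.009453 mol
mol H = 2 × 0.136 g H₂O ÷ 18.015 g/mol = 0.01510 mol
mass O = 0.280 − (0.1135 + 0.01522) = 0.1512 g → mol O = 0.1512 ÷ 15.999 = 0.009453 mol
Divide by the smallest (0.009453 mol): C 1.000, H 1.597, O 1.000
Multiplying each by 5 gives whole numbers: C 5.00, H 7.99, O 5.00
Empirical formula: C5H8O5
Empirical-formula mass = 148.11 g/mol; 296 ÷ 148.11 ≈ 2, so the molecular formula is C10H16O10.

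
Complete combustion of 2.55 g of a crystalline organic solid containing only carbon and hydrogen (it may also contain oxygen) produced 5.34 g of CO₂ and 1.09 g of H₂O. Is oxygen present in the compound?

yes

mol C = 5.34 g CO₂ ÷ 44.009 g/mol = 0.1213 mol
mol H = 2 × 1.09 g H₂O ÷ 18.015 g/mol = 0.1210 mol
C and H account for only 1.579 g of the 2.55 g sample; the remaining 0.9706 g must be oxygen.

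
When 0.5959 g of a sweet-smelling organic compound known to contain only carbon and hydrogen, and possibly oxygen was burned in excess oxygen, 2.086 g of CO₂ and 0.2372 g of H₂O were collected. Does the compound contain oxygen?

mol C = 2.086 g CO₂ ÷ 44.009 g/mol = 0.047399 mol
mol H = 2 × 0.2372 g H₂O ÷ 18.015 g/mol = 0.026334 mol
C and H together account for 0.59586 g — essentially the entire 0.5959 g sample — so the compound contains no oxygen.

no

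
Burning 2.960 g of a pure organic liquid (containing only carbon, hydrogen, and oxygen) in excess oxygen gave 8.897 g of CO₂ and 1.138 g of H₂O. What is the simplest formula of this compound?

C8H5O

mol C = 8.897 g CO₂ ÷ 44.009 g/mol = 0.20216 mol
mol H = 2 × 1.138 g H₂O ÷ 18.015 g/mol = 0.12634 mol
mass O = 2.960 − (2.4282 + 0.12735) = 0.40447 g → mol O = 0.40447 ÷ 15.999 = 0.025281 mol
Divide by the smallest (0.025281 mol): C 7.997, H 4.997, O 1.000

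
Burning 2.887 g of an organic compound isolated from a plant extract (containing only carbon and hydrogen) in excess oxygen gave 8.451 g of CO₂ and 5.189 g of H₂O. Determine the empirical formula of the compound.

CH3

mol C = 8.451 g CO₂ ÷ 44.009 g/mol = 0.19203 mol
mol H = 2 × 5.189 g H₂O ÷ 18.015 g/mol = 0.57608 mol
Divide by the smallest (0.19203 mol): C 1.000, H 3.000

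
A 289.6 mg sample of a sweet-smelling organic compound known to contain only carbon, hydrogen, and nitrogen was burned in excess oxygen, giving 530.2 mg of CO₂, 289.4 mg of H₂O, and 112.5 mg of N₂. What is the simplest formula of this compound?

C3H8N2

mol C = 0.5302 g CO₂ ÷ 44.009 g/mol = 0.012048 mol
mol H = 2 × 0.2894 g H₂O ÷ 18.015 g/mol = 0.032129 mol
mol N = 2 × 0.1125 g N₂ ÷ 28.014 g/mol = 0.0080317 mol
Divide by the smallest (0.0080317 mol): C 1.500, H 4.000, N 1.000
Multiplying each by 2 gives whole numbers: C 3.00, H 8.00, N 2.00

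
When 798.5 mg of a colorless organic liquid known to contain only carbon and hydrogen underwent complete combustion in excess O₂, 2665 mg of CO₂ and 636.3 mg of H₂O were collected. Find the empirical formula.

C6H7

mol C = 2.665 g CO₂ ÷ 44.009 g/mol = 0.060556 mol
mol H = 2 × 0.6363 g H₂O ÷ 18.015 g/mol = 0.070641 mol
Divide by the smallest (0.060556 mol): C 1.000, H 1.167
Multiplying each by 6 gives whole numbers: C 6.00, H 7.00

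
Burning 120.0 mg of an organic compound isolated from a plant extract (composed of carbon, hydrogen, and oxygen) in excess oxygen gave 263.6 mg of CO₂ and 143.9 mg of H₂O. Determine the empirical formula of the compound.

mol C = 0.2636 g CO₂ ÷ 44.009 g/mol = 0.0059897 mol
mol H = 2 × 0.1439 g H₂O ÷ 18.015 g/mol = 0.015976 mol
mass O = 0.1200 − (0.071942 + 0.016103) = 0.031955 g → mol O = 0.031955 ÷ 15.999 = 0.0019973 mol
Divide by the smallest (0.0019973 mol): C 2.999, H 7.999, O 1.000

C3H8O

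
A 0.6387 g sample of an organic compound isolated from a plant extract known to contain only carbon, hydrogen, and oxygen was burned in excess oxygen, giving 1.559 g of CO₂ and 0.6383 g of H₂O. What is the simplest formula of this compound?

C4H8O

mol C = 1.559 g CO₂ ÷ 44.009 g/mol = 0.035425 mol
mol H = 2 × 0.6383 g H₂O ÷ 18.015 g/mol = 0.070863 mol
mass O = 0.6387 − (0.42548 + 0.071430) = 0.14179 g → mol O = 0.14179 ÷ 15.999 = 0.0088621 mol
Divide by the smallest (0.0088621 mol): C 3.997, H 7.996, O 1.000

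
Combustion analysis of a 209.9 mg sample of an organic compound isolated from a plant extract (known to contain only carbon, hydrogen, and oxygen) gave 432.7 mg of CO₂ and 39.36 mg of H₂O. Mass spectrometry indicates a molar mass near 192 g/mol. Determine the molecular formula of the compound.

C9H4O5

mol C = 0.4327 g CO₂ ÷ 44.009 g/mol = 0.0098321 mol
mol H = 2 × 0.03936 g H₂O ÷ 18.015 g/mol = 0.0043697 mol
mass O = 0.2099 − (0.11809 + 0.0044046) = 0.087402 g → mol O = 0.087402 ÷ 15.999 = 0.0054630 mol
Divide by the smallest (0.0043697 mol): C 2.250, H 1.000, O 1.250
Multiplying each by 4 gives whole numbers: C 9.00, H 4.00, O 5.00
Empirical formula: C9H4O5
Empirical-formula mass = 192.13 g/mol; 192 ÷ 192.13 ≈ 1, so the molecular formula is C9H4O5.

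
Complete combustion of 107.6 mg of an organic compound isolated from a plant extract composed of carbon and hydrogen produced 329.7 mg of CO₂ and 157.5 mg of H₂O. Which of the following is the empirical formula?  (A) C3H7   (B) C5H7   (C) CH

mol C = 0.3297 g CO₂ ÷ 44.009 g/mol = 0.0074916 mol
mol H = 2 × 0.1575 g H₂O ÷ 18.015 g/mol = 0.017485 mol
Divide by the smallest (0.0074916 mol): C 1.000, H 2.334
Multiplying each by 3 gives whole numbers: C 3.00, H 7.00

(A) C3H7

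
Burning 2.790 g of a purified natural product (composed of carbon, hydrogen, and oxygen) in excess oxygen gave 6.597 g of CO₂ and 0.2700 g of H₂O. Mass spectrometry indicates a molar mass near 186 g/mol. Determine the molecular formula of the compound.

C10H2O4

mol C = 6.597 g CO₂ ÷ 44.009 g/mol = 0.14990 mol
mol H = 2 × 0.2700 g H₂O ÷ 18.015 g/mol = 0.029975 mol
mass O = 2.790 − (1.8005 + 0.030215) = 0.95932 g → mol O = 0.95932 ÷ 15.999 = 0.059961 mol
Divide by the smallest (0.029975 mol): C 5.001, H 1.000, O 2.000
Empirical formula: C5HO2
Empirical-formula mass = 93.06 g/mol; 186 ÷ 93.06 ≈ 2, so the molecular formula is C10H2O4.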